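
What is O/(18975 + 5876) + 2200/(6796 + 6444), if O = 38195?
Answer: 14009350/8225681 ≈ 1.7031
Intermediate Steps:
O/(18975 + 5876) + 2200/(6796 + 6444) = 38195/(18975 + 5876) + 2200/(6796 + 6444) = 38195/24851 + 2200/13240 = 38195*(1/24851) + 2200*(1/13240) = 38195/24851 + 55/331 = 14009350/8225681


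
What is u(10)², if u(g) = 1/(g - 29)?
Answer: 1/361 ≈ 0.0027701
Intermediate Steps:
u(g) = 1/(-29 + g)
u(10)² = (1/(-29 + 10))² = (1/(-19))² = (-1/19)² = 1/361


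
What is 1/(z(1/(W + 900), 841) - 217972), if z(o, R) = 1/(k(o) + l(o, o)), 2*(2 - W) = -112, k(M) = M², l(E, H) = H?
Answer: -959/208117384 ≈ -4.6080e-6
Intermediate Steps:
W = 58 (W = 2 - ½*(-112) = 2 + 56 = 58)
z(o, R) = 1/(o + o²) (z(o, R) = 1/(o² + o) = 1/(o + o²))
1/(z(1/(W + 900), 841) - 217972) = 1/(1/((1/(58 + 900))*(1 + 1/(58 + 900))) - 217972) = 1/(1/((1/958)*(1 + 1/958)) - 217972) = 1/(958/(959/958) - 217972) = 1/(958*(958/959) - 217972) = 1/(917764/959 - 217972) = 1/(-208117384/959) = -959/208117384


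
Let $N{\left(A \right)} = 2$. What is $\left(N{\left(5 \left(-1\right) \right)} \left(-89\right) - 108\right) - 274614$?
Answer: $-274900$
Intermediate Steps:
$\left(N{\left(5 \left(-1\right) \right)} \left(-89\right) - 108\right) - 274614 = \left(2 \left(-89\right) - 108\right) - 274614 = \left(-178 - 108\right) - 274614 = -286 - 274614 = -274900$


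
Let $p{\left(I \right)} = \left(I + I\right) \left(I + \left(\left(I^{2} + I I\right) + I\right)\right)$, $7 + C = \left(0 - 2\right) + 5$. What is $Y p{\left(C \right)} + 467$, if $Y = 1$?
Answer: $275$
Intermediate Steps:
$C = -4$ ($C = -7 + \left(\left(0 - 2\right) + 5\right) = -7 + \left(-2 + 5\right) = -7 + 3 = -4$)
$p{\left(I \right)} = 2 I \left(2 I + 2 I^{2}\right)$ ($p{\left(I \right)} = 2 I \left(I + \left(\left(I^{2} + I^{2}\right) + I\right)\right) = 2 I \left(I + \left(2 I^{2} + I\right)\right) = 2 I \left(I + \left(I + 2 I^{2}\right)\right) = 2 I \left(2 I + 2 I^{2}\right)$)
$Y p{\left(C \right)} + 467 = 1 \cdot 4 \left(-4\right)^{2} \left(1 - 4\right) + 467 = 1 \cdot 4 \cdot 16 \left(-3\right) + 467 = 1 \left(-192\right) + 467 = -192 + 467 = 275$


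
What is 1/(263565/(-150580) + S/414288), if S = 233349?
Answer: -1039724784/1234235405 ≈ -0.84240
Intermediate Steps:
1/(263565/(-150580) + S/414288) = 1/(263565/(-150580) + 233349/414288) = 1/(263565*(-1/150580) + 233349*(1/414288)) = 1/(-52713/30116 + 77783/138096) = 1/(-1234235405/1039724784) = -1039724784/1234235405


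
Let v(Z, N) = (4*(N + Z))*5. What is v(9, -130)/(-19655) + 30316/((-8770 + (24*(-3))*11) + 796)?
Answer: -57464726/17229573 ≈ -3.3352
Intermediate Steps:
v(Z, N) = 20*N + 20*Z (v(Z, N) = (4*N + 4*Z)*5 = 20*N + 20*Z)
v(9, -130)/(-19655) + 30316/((-8770 + (24*(-3))*11) + 796) = (20*(-130) + 20*9)/(-19655) + 30316/((-8770 + (24*(-3))*11) + 796) = (-2600 + 180)*(-1/19655) + 30316/((-8770 - 72*11) + 796) = -2420*(-1/19655) + 30316/((-8770 - 792) + 796) = 484/3931 + 30316/(-9562 + 796) = 484/3931 + 30316/(-8766) = 484/3931 + 30316*(-1/8766) = 484/3931 - 15158/4383 = -57464726/17229573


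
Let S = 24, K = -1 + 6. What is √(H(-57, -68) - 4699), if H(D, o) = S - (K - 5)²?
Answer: 5*I*√187 ≈ 68.374*I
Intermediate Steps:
K = 5
H(D, o) = 24 (H(D, o) = 24 - (5 - 5)² = 24 - 1*0² = 24 - 1*0 = 24 + 0 = 24)
√(H(-57, -68) - 4699) = √(24 - 4699) = √(-4675) = 5*I*√187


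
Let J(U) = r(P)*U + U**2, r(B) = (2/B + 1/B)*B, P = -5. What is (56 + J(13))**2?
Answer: 69696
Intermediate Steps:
r(B) = 3 (r(B) = (2/B + 1/B)*B = (3/B)*B = 3)
J(U) = U**2 + 3*U (J(U) = 3*U + U**2 = U**2 + 3*U)
(56 + J(13))**2 = (56 + 13*(3 + 13))**2 = (56 + 13*16)**2 = (56 + 208)**2 = 264**2 = 69696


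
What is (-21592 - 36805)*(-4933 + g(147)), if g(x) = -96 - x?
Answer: 302262872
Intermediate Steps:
(-21592 - 36805)*(-4933 + g(147)) = (-21592 - 36805)*(-4933 + (-96 - 1*147)) = -58397*(-4933 + (-96 - 147)) = -58397*(-4933 - 243) = -58397*(-5176) = 302262872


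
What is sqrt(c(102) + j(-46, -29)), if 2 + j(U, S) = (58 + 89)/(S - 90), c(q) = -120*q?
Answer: I*sqrt(3538295)/17 ≈ 110.65*I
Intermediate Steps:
j(U, S) = -2 + 147/(-90 + S) (j(U, S) = -2 + (58 + 89)/(S - 90) = -2 + 147/(-90 + S))
sqrt(c(102) + j(-46, -29)) = sqrt(-120*102 + (327 - 2*(-29))/(-90 - 29)) = sqrt(-12240 + (327 + 58)/(-119)) = sqrt(-12240 - 1/119*385) = sqrt(-12240 - 55/17) = sqrt(-208135/17) = I*sqrt(3538295)/17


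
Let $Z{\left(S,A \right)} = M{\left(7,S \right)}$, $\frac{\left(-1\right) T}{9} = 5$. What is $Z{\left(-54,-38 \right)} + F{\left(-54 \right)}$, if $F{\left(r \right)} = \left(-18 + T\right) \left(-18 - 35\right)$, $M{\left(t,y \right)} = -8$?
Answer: $3331$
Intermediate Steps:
$T = -45$ ($T = \left(-9\right) 5 = -45$)
$Z{\left(S,A \right)} = -8$
$F{\left(r \right)} = 3339$ ($F{\left(r \right)} = \left(-18 - 45\right) \left(-18 - 35\right) = \left(-63\right) \left(-53\right) = 3339$)
$Z{\left(-54,-38 \right)} + F{\left(-54 \right)} = -8 + 3339 = 3331$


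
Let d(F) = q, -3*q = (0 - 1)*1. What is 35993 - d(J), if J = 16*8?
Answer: 107978/3 ≈ 35993.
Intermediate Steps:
J = 128
q = 1/3 (q = -(0 - 1)/3 = -(-1)/3 = -1/3*(-1) = 1/3 ≈ 0.33333)
d(F) = 1/3
35993 - d(J) = 35993 - 1*1/3 = 35993 - 1/3 = 107978/3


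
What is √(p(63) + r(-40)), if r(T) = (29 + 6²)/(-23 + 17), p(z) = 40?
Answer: 5*√42/6 ≈ 5.4006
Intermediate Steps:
r(T) = -65/6 (r(T) = (29 + 36)/(-6) = 65*(-⅙) = -65/6)
√(p(63) + r(-40)) = √(40 - 65/6) = √(175/6) = 5*√42/6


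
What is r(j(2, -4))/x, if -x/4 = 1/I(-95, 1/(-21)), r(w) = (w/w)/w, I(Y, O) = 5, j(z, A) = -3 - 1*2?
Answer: ¼ ≈ 0.25000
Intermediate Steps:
j(z, A) = -5 (j(z, A) = -3 - 2 = -5)
r(w) = 1/w
x = -⅘ (x = -4/5 = -4*⅕ = -⅘ ≈ -0.80000)
r(j(2, -4))/x = 1/((-5)*(-⅘)) = -⅕*(-5/4) = ¼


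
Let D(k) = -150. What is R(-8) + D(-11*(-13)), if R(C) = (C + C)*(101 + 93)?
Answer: -3254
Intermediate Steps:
R(C) = 388*C (R(C) = (2*C)*194 = 388*C)
R(-8) + D(-11*(-13)) = 388*(-8) - 150 = -3104 - 150 = -3254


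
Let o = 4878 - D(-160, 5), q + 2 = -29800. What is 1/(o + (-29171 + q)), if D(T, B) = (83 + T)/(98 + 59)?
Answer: -157/8492838 ≈ -1.8486e-5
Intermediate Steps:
q = -29802 (q = -2 - 29800 = -29802)
D(T, B) = 83/157 + T/157 (D(T, B) = (83 + T)/157 = (83 + T)*(1/157) = 83/157 + T/157)
o = 765923/157 (o = 4878 - (83/157 + (1/157)*(-160)) = 4878 - (83/157 - 160/157) = 4878 - 1*(-77/157) = 4878 + 77/157 = 765923/157 ≈ 4878.5)
1/(o + (-29171 + q)) = 1/(765923/157 + (-29171 - 29802)) = 1/(765923/157 - 58973) = 1/(-8492838/157) = -157/8492838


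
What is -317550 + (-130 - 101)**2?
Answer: -264189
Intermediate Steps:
-317550 + (-130 - 101)**2 = -317550 + (-231)**2 = -317550 + 53361 = -264189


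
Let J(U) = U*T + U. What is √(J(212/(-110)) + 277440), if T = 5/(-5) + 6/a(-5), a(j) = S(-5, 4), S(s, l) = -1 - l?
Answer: 6*√23312861/55 ≈ 526.73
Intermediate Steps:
a(j) = -5 (a(j) = -1 - 1*4 = -1 - 4 = -5)
T = -11/5 (T = 5/(-5) + 6/(-5) = 5*(-⅕) + 6*(-⅕) = -1 - 6/5 = -11/5 ≈ -2.2000)
J(U) = -6*U/5 (J(U) = U*(-11/5) + U = -11*U/5 + U = -6*U/5)
√(J(212/(-110)) + 277440) = √(-1272/(5*(-110)) + 277440) = √(-1272*(-1)/(5*110) + 277440) = √(-6/5*(-106/55) + 277440) = √(636/275 + 277440) = √(76296636/275) = 6*√23312861/55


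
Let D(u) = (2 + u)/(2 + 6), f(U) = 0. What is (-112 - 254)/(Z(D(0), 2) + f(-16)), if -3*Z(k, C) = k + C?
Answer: 488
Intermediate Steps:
D(u) = 1/4 + u/8 (D(u) = (2 + u)/8 = (2 + u)*(1/8) = 1/4 + u/8)
Z(k, C) = -C/3 - k/3 (Z(k, C) = -(k + C)/3 = -(C + k)/3 = -C/3 - k/3)
(-112 - 254)/(Z(D(0), 2) + f(-16)) = (-112 - 254)/((-1/3*2 - (1/4 + (1/8)*0)/3) + 0) = -366/((-2/3 - (1/4 + 0)/3) + 0) = -366/((-2/3 - 1/3*1/4) + 0) = -366/((-2/3 - 1/12) + 0) = -366/(-3/4 + 0) = -366/(-3/4) = -366*(-4/3) = 488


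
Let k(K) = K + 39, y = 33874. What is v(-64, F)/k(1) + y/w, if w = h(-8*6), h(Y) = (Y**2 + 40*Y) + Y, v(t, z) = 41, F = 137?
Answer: 42773/420 ≈ 101.84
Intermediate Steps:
h(Y) = Y**2 + 41*Y
k(K) = 39 + K
w = 336 (w = (-8*6)*(41 - 8*6) = -48*(41 - 48) = -48*(-7) = 336)
v(-64, F)/k(1) + y/w = 41/(39 + 1) + 33874/336 = 41/40 + 33874*(1/336) = 41*(1/40) + 16937/168 = 41/40 + 16937/168 = 42773/420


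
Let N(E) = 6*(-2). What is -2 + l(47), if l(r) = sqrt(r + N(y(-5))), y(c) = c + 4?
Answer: -2 + sqrt(35) ≈ 3.9161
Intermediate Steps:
y(c) = 4 + c
N(E) = -12
l(r) = sqrt(-12 + r) (l(r) = sqrt(r - 12) = sqrt(-12 + r))
-2 + l(47) = -2 + sqrt(-12 + 47) = -2 + sqrt(35)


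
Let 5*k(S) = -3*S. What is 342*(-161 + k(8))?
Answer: -283518/5 ≈ -56704.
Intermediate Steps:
k(S) = -3*S/5 (k(S) = (-3*S)/5 = -3*S/5)
342*(-161 + k(8)) = 342*(-161 - 3/5*8) = 342*(-161 - 24/5) = 342*(-829/5) = -283518/5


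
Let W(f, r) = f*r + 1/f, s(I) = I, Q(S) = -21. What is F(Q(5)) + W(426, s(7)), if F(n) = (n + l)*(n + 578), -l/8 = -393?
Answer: 742302019/426 ≈ 1.7425e+6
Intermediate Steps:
l = 3144 (l = -8*(-393) = 3144)
F(n) = (578 + n)*(3144 + n) (F(n) = (n + 3144)*(n + 578) = (3144 + n)*(578 + n) = (578 + n)*(3144 + n))
W(f, r) = 1/f + f*r
F(Q(5)) + W(426, s(7)) = (1817232 + (-21)² + 3722*(-21)) + (1/426 + 426*7) = (1817232 + 441 - 78162) + (1/426 + 2982) = 1739511 + 1270333/426 = 742302019/426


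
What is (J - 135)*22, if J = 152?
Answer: 374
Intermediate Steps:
(J - 135)*22 = (152 - 135)*22 = 17*22 = 374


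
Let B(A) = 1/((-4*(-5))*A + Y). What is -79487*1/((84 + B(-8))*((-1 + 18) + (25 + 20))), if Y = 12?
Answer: -5882038/385361 ≈ -15.264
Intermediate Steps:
B(A) = 1/(12 + 20*A) (B(A) = 1/((-4*(-5))*A + 12) = 1/(20*A + 12) = 1/(12 + 20*A))
-79487*1/((84 + B(-8))*((-1 + 18) + (25 + 20))) = -79487*1/((84 + 1/(4*(3 + 5*(-8))))*((-1 + 18) + (25 + 20))) = -79487*1/((17 + 45)*(84 + 1/(4*(3 - 40)))) = -79487*1/(62*(84 + (¼)/(-37))) = -79487*1/(62*(84 + (¼)*(-1/37))) = -79487*1/(62*(84 - 1/148)) = -79487/(62*(12431/148)) = -79487/385361/74 = -79487*74/385361 = -5882038/385361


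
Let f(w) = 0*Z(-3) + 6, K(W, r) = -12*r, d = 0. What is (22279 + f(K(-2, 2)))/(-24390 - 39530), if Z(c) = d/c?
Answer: -4457/12784 ≈ -0.34864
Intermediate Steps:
Z(c) = 0 (Z(c) = 0/c = 0)
f(w) = 6 (f(w) = 0*0 + 6 = 0 + 6 = 6)
(22279 + f(K(-2, 2)))/(-24390 - 39530) = (22279 + 6)/(-24390 - 39530) = 22285/(-63920) = 22285*(-1/63920) = -4457/12784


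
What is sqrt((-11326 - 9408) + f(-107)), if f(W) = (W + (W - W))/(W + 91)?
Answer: I*sqrt(331637)/4 ≈ 143.97*I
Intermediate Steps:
f(W) = W/(91 + W) (f(W) = (W + 0)/(91 + W) = W/(91 + W))
sqrt((-11326 - 9408) + f(-107)) = sqrt((-11326 - 9408) - 107/(91 - 107)) = sqrt(-20734 - 107/(-16)) = sqrt(-20734 - 107*(-1/16)) = sqrt(-20734 + 107/16) = sqrt(-331637/16) = I*sqrt(331637)/4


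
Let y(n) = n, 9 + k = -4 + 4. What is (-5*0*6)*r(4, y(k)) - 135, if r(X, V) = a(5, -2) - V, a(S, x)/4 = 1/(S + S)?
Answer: -135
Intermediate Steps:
k = -9 (k = -9 + (-4 + 4) = -9 + 0 = -9)
a(S, x) = 2/S (a(S, x) = 4/(S + S) = 4/((2*S)) = 4*(1/(2*S)) = 2/S)
r(X, V) = ⅖ - V (r(X, V) = 2/5 - V = 2*(⅕) - V = ⅖ - V)
(-5*0*6)*r(4, y(k)) - 135 = (-5*0*6)*(⅖ - 1*(-9)) - 135 = (0*6)*(⅖ + 9) - 135 = 0*(47/5) - 135 = 0 - 135 = -135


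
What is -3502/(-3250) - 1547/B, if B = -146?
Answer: 2769521/237250 ≈ 11.673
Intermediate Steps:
-3502/(-3250) - 1547/B = -3502/(-3250) - 1547/(-146) = -3502*(-1/3250) - 1547*(-1/146) = 1751/1625 + 1547/146 = 2769521/237250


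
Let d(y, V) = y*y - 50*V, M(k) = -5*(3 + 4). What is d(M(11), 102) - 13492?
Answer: -17367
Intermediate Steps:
M(k) = -35 (M(k) = -5*7 = -35)
d(y, V) = y² - 50*V
d(M(11), 102) - 13492 = ((-35)² - 50*102) - 13492 = (1225 - 5100) - 13492 = -3875 - 13492 = -17367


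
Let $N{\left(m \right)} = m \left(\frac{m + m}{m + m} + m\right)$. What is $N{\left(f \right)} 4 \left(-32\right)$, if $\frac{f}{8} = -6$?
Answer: $-288768$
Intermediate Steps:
$f = -48$ ($f = 8 \left(-6\right) = -48$)
$N{\left(m \right)} = m \left(1 + m\right)$ ($N{\left(m \right)} = m \left(\frac{2 m}{2 m} + m\right) = m \left(2 m \frac{1}{2 m} + m\right) = m \left(1 + m\right)$)
$N{\left(f \right)} 4 \left(-32\right) = - 48 \left(1 - 48\right) 4 \left(-32\right) = \left(-48\right) \left(-47\right) 4 \left(-32\right) = 2256 \cdot 4 \left(-32\right) = 9024 \left(-32\right) = -288768$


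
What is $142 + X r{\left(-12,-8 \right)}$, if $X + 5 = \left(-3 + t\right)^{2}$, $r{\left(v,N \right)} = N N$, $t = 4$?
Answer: $-114$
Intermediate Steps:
$r{\left(v,N \right)} = N^{2}$
$X = -4$ ($X = -5 + \left(-3 + 4\right)^{2} = -5 + 1^{2} = -5 + 1 = -4$)
$142 + X r{\left(-12,-8 \right)} = 142 - 4 \left(-8\right)^{2} = 142 - 256 = -114$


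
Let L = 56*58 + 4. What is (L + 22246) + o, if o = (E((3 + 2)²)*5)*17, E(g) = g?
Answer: 27623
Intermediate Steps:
L = 3252 (L = 3248 + 4 = 3252)
o = 2125 (o = ((3 + 2)²*5)*17 = (5²*5)*17 = (25*5)*17 = 125*17 = 2125)
(L + 22246) + o = (3252 + 22246) + 2125 = 25498 + 2125 = 27623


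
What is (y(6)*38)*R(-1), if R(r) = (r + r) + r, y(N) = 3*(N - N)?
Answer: 0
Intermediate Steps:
y(N) = 0 (y(N) = 3*0 = 0)
R(r) = 3*r (R(r) = 2*r + r = 3*r)
(y(6)*38)*R(-1) = (0*38)*(3*(-1)) = 0*(-3) = 0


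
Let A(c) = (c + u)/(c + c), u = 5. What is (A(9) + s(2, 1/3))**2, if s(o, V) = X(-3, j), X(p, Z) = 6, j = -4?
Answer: 3721/81 ≈ 45.938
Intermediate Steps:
s(o, V) = 6
A(c) = (5 + c)/(2*c) (A(c) = (c + 5)/(c + c) = (5 + c)/((2*c)) = (5 + c)*(1/(2*c)) = (5 + c)/(2*c))
(A(9) + s(2, 1/3))**2 = ((1/2)*(5 + 9)/9 + 6)**2 = ((1/2)*(1/9)*14 + 6)**2 = (7/9 + 6)**2 = (61/9)**2 = 3721/81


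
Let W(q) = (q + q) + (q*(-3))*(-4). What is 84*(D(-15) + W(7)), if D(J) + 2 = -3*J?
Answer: 11844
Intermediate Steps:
W(q) = 14*q (W(q) = 2*q - 3*q*(-4) = 2*q + 12*q = 14*q)
D(J) = -2 - 3*J
84*(D(-15) + W(7)) = 84*((-2 - 3*(-15)) + 14*7) = 84*((-2 + 45) + 98) = 84*(43 + 98) = 84*141 = 11844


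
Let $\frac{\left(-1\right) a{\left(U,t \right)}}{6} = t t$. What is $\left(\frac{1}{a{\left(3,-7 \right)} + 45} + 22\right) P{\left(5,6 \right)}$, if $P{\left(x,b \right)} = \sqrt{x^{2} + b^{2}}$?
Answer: $\frac{5477 \sqrt{61}}{249} \approx 171.79$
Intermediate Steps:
$a{\left(U,t \right)} = - 6 t^{2}$ ($a{\left(U,t \right)} = - 6 t t = - 6 t^{2}$)
$P{\left(x,b \right)} = \sqrt{b^{2} + x^{2}}$
$\left(\frac{1}{a{\left(3,-7 \right)} + 45} + 22\right) P{\left(5,6 \right)} = \left(\frac{1}{- 6 \left(-7\right)^{2} + 45} + 22\right) \sqrt{6^{2} + 5^{2}} = \left(\frac{1}{\left(-6\right) 49 + 45} + 22\right) \sqrt{36 + 25} = \left(\frac{1}{-294 + 45} + 22\right) \sqrt{61} = \left(\frac{1}{-249} + 22\right) \sqrt{61} = \left(- \frac{1}{249} + 22\right) \sqrt{61} = \frac{5477 \sqrt{61}}{249}$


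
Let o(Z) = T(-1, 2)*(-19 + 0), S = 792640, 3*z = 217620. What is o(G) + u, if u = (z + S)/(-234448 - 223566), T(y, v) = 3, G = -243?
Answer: -13485989/229007 ≈ -58.889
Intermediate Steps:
z = 72540 (z = (1/3)*217620 = 72540)
u = -432590/229007 (u = (72540 + 792640)/(-234448 - 223566) = 865180/(-458014) = 865180*(-1/458014) = -432590/229007 ≈ -1.8890)
o(Z) = -57 (o(Z) = 3*(-19 + 0) = 3*(-19) = -57)
o(G) + u = -57 - 432590/229007 = -13485989/229007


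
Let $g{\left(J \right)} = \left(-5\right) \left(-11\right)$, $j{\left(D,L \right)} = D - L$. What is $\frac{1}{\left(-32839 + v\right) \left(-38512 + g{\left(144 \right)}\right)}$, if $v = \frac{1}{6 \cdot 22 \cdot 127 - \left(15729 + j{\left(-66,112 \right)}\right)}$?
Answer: $\frac{1213}{1531884831642} \approx 7.9184 \cdot 10^{-10}$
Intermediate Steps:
$g{\left(J \right)} = 55$
$v = \frac{1}{1213}$ ($v = \frac{1}{6 \cdot 22 \cdot 127 - \left(15663 - 112\right)} = \frac{1}{132 \cdot 127 - 15551} = \frac{1}{16764 - 15551} = \frac{1}{1213} \approx 0.0008244$)
$\frac{1}{\left(-32839 + v\right) \left(-38512 + g{\left(144 \right)}\right)} = \frac{1}{\left(-32839 + \frac{1}{1213}\right) \left(-38512 + 55\right)} = \frac{1}{\left(- \frac{39833706}{1213}\right) \left(-38457\right)} = \frac{1}{\frac{1531884831642}{1213}} = \frac{1213}{1531884831642}$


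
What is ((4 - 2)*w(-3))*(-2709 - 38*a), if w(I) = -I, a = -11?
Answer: -13746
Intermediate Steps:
((4 - 2)*w(-3))*(-2709 - 38*a) = ((4 - 2)*(-1*(-3)))*(-2709 - 38*(-11)) = (2*3)*(-2709 + 418) = 6*(-2291) = -13746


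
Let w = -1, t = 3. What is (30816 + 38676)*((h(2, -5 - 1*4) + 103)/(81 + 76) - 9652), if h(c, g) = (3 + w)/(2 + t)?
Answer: -526492448076/785 ≈ -6.7069e+8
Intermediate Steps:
h(c, g) = 2/5 (h(c, g) = (3 - 1)/(2 + 3) = 2/5)
(30816 + 38676)*((h(2, -5 - 1*4) + 103)/(81 + 76) - 9652) = (30816 + 38676)*((2/5 + 103)/(81 + 76) - 9652) = 69492*((517/5)/157 - 9652) = 69492*((517/5)*(1/157) - 9652) = 69492*(517/785 - 9652) = 69492*(-7576303/785) = -526492448076/785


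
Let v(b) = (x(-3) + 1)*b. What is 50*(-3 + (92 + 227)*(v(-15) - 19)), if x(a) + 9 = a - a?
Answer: 1610800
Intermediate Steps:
x(a) = -9 (x(a) = -9 + (a - a) = -9 + 0 = -9)
v(b) = -8*b (v(b) = (-9 + 1)*b = -8*b)
50*(-3 + (92 + 227)*(v(-15) - 19)) = 50*(-3 + (92 + 227)*(-8*(-15) - 19)) = 50*(-3 + 319*(120 - 19)) = 50*(-3 + 319*101) = 50*(-3 + 32219) = 50*32216 = 1610800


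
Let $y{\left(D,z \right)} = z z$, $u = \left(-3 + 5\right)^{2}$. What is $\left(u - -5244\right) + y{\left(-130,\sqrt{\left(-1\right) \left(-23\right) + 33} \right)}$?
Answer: $5304$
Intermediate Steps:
$u = 4$ ($u = 2^{2} = 4$)
$y{\left(D,z \right)} = z^{2}$
$\left(u - -5244\right) + y{\left(-130,\sqrt{\left(-1\right) \left(-23\right) + 33} \right)} = \left(4 - -5244\right) + \left(\sqrt{\left(-1\right) \left(-23\right) + 33}\right)^{2} = \left(4 + 5244\right) + \left(\sqrt{23 + 33}\right)^{2} = 5248 + \left(\sqrt{56}\right)^{2} = 5248 + \left(2 \sqrt{14}\right)^{2} = 5248 + 56 = 5304$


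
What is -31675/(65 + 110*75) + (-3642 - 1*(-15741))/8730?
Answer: -11727971/4839330 ≈ -2.4235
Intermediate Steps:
-31675/(65 + 110*75) + (-3642 - 1*(-15741))/8730 = -31675/(65 + 8250) + (-3642 + 15741)*(1/8730) = -31675/8315 + 12099*(1/8730) = -31675*1/8315 + 4033/2910 = -6335/1663 + 4033/2910 = -11727971/4839330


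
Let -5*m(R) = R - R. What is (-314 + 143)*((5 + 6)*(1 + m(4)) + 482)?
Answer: -84303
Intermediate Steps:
m(R) = 0 (m(R) = -(R - R)/5 = -⅕*0 = 0)
(-314 + 143)*((5 + 6)*(1 + m(4)) + 482) = (-314 + 143)*((5 + 6)*(1 + 0) + 482) = -171*(11*1 + 482) = -171*(11 + 482) = -171*493 = -84303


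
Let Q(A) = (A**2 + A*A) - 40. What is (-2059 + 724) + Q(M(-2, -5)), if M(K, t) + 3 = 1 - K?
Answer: -1375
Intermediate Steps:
M(K, t) = -2 - K (M(K, t) = -3 + (1 - K) = -2 - K)
Q(A) = -40 + 2*A**2 (Q(A) = (A**2 + A**2) - 40 = 2*A**2 - 40 = -40 + 2*A**2)
(-2059 + 724) + Q(M(-2, -5)) = (-2059 + 724) + (-40 + 2*(-2 - 1*(-2))**2) = -1335 + (-40 + 2*(-2 + 2)**2) = -1335 + (-40 + 2*0**2) = -1335 + (-40 + 2*0) = -1335 + (-40 + 0) = -1335 - 40 = -1375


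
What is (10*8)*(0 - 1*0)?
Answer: 0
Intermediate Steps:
(10*8)*(0 - 1*0) = 80*(0 + 0) = 80*0 = 0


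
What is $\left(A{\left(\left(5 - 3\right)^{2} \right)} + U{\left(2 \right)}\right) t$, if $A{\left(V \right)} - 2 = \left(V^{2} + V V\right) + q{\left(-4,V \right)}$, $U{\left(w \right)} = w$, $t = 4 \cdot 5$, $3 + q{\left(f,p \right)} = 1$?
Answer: $680$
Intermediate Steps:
$q{\left(f,p \right)} = -2$ ($q{\left(f,p \right)} = -3 + 1 = -2$)
$t = 20$
$A{\left(V \right)} = 2 V^{2}$ ($A{\left(V \right)} = 2 - \left(2 - V^{2} - V V\right) = 2 + \left(\left(V^{2} + V^{2}\right) - 2\right) = 2 + \left(2 V^{2} - 2\right) = 2 + \left(-2 + 2 V^{2}\right) = 2 V^{2}$)
$\left(A{\left(\left(5 - 3\right)^{2} \right)} + U{\left(2 \right)}\right) t = \left(2 \left(\left(5 - 3\right)^{2}\right)^{2} + 2\right) 20 = \left(2 \left(2^{2}\right)^{2} + 2\right) 20 = \left(2 \cdot 4^{2} + 2\right) 20 = \left(2 \cdot 16 + 2\right) 20 = \left(32 + 2\right) 20 = 34 \cdot 20 = 680$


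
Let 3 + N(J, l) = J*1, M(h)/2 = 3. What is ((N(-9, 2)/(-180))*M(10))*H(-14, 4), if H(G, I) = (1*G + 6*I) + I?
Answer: 28/5 ≈ 5.6000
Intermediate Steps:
M(h) = 6 (M(h) = 2*3 = 6)
N(J, l) = -3 + J (N(J, l) = -3 + J*1 = -3 + J)
H(G, I) = G + 7*I (H(G, I) = (G + 6*I) + I = G + 7*I)
((N(-9, 2)/(-180))*M(10))*H(-14, 4) = (((-3 - 9)/(-180))*6)*(-14 + 7*4) = (-12*(-1/180)*6)*(-14 + 28) = ((1/15)*6)*14 = (⅖)*14 = 28/5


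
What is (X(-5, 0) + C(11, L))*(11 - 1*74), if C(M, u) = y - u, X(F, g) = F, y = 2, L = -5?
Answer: -126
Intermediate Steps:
C(M, u) = 2 - u
(X(-5, 0) + C(11, L))*(11 - 1*74) = (-5 + (2 - 1*(-5)))*(11 - 1*74) = (-5 + (2 + 5))*(11 - 74) = (-5 + 7)*(-63) = 2*(-63) = -126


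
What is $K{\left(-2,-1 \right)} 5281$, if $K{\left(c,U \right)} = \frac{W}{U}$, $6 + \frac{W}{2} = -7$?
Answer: $137306$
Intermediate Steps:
$W = -26$ ($W = -12 + 2 \left(-7\right) = -12 - 14 = -26$)
$K{\left(c,U \right)} = - \frac{26}{U}$
$K{\left(-2,-1 \right)} 5281 = - \frac{26}{-1} \cdot 5281 = \left(-26\right) \left(-1\right) 5281 = 26 \cdot 5281 = 137306$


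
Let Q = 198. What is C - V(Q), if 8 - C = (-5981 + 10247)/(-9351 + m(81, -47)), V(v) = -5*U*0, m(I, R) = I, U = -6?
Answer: 4357/515 ≈ 8.4602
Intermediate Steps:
V(v) = 0 (V(v) = -5*(-6)*0 = 30*0 = 0)
C = 4357/515 (C = 8 - (-5981 + 10247)/(-9351 + 81) = 8 - 4266/(-9270) = 8 - 4266*(-1)/9270 = 8 - 1*(-237/515) = 8 + 237/515 = 4357/515 ≈ 8.4602)
C - V(Q) = 4357/515 - 1*0 = 4357/515 + 0 = 4357/515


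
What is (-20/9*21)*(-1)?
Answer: 140/3 ≈ 46.667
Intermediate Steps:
(-20/9*21)*(-1) = (-20*⅑*21)*(-1) = -20/9*21*(-1) = -140/3*(-1) = 140/3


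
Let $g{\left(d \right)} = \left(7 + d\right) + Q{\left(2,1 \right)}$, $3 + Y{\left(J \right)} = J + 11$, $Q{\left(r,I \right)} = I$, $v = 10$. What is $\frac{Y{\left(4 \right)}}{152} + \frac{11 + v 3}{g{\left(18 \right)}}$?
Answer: $\frac{409}{247} \approx 1.6559$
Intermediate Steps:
$Y{\left(J \right)} = 8 + J$ ($Y{\left(J \right)} = -3 + \left(J + 11\right) = -3 + \left(11 + J\right) = 8 + J$)
$g{\left(d \right)} = 8 + d$ ($g{\left(d \right)} = \left(7 + d\right) + 1 = 8 + d$)
$\frac{Y{\left(4 \right)}}{152} + \frac{11 + v 3}{g{\left(18 \right)}} = \frac{8 + 4}{152} + \frac{11 + 10 \cdot 3}{8 + 18} = 12 \cdot \frac{1}{152} + \frac{11 + 30}{26} = \frac{3}{38} + 41 \cdot \frac{1}{26} = \frac{3}{38} + \frac{41}{26} = \frac{409}{247}$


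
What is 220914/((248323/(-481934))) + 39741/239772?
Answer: -654552516230911/1526689804 ≈ -4.2874e+5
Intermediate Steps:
220914/((248323/(-481934))) + 39741/239772 = 220914/((248323*(-1/481934))) + 39741*(1/239772) = 220914/(-248323/481934) + 1019/6148 = 220914*(-481934/248323) + 1019/6148 = -106465967676/248323 + 1019/6148 = -654552516230911/1526689804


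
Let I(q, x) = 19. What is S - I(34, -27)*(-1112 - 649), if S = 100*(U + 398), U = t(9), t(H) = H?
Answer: 74159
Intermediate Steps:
U = 9
S = 40700 (S = 100*(9 + 398) = 100*407 = 40700)
S - I(34, -27)*(-1112 - 649) = 40700 - 19*(-1112 - 649) = 40700 - 19*(-1761) = 40700 - 1*(-33459) = 40700 + 33459 = 74159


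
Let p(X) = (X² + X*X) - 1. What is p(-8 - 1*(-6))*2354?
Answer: 16478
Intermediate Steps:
p(X) = -1 + 2*X² (p(X) = (X² + X²) - 1 = 2*X² - 1 = -1 + 2*X²)
p(-8 - 1*(-6))*2354 = (-1 + 2*(-8 - 1*(-6))²)*2354 = (-1 + 2*(-8 + 6)²)*2354 = (-1 + 2*(-2)²)*2354 = (-1 + 2*4)*2354 = (-1 + 8)*2354 = 7*2354 = 16478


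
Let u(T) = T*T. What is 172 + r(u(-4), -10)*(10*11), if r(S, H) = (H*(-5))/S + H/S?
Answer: 447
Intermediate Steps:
u(T) = T**2
r(S, H) = -4*H/S (r(S, H) = (-5*H)/S + H/S = -5*H/S + H/S = -4*H/S)
172 + r(u(-4), -10)*(10*11) = 172 + (-4*(-10)/(-4)**2)*(10*11) = 172 - 4*(-10)/16*110 = 172 - 4*(-10)*1/16*110 = 172 + (5/2)*110 = 172 + 275 = 447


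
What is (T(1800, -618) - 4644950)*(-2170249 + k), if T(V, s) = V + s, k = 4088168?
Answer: -8906370878792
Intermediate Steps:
(T(1800, -618) - 4644950)*(-2170249 + k) = ((1800 - 618) - 4644950)*(-2170249 + 4088168) = (1182 - 4644950)*1917919 = -4643768*1917919 = -8906370878792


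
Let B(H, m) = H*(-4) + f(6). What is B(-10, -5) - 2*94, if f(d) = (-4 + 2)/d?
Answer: -445/3 ≈ -148.33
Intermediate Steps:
f(d) = -2/d
B(H, m) = -⅓ - 4*H (B(H, m) = H*(-4) - 2/6 = -4*H - 2*⅙ = -4*H - ⅓ = -⅓ - 4*H)
B(-10, -5) - 2*94 = (-⅓ - 4*(-10)) - 2*94 = (-⅓ + 40) - 188 = 119/3 - 188 = -445/3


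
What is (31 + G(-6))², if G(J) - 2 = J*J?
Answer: 4761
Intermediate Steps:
G(J) = 2 + J² (G(J) = 2 + J*J = 2 + J²)
(31 + G(-6))² = (31 + (2 + (-6)²))² = (31 + (2 + 36))² = (31 + 38)² = 69² = 4761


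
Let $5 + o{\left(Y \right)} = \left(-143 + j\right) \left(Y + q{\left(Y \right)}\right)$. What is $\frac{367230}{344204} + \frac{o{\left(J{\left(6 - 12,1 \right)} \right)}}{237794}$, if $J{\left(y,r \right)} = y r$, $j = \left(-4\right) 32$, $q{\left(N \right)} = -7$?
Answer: $\frac{22134000073}{20462411494} \approx 1.0817$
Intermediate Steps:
$j = -128$
$J{\left(y,r \right)} = r y$
$o{\left(Y \right)} = 1892 - 271 Y$ ($o{\left(Y \right)} = -5 + \left(-143 - 128\right) \left(Y - 7\right) = -5 - 271 \left(-7 + Y\right) = -5 - \left(-1897 + 271 Y\right) = 1892 - 271 Y$)
$\frac{367230}{344204} + \frac{o{\left(J{\left(6 - 12,1 \right)} \right)}}{237794} = \frac{367230}{344204} + \frac{1892 - 271 \cdot 1 \left(6 - 12\right)}{237794} = 367230 \cdot \frac{1}{344204} + \left(1892 - 271 \cdot 1 \left(6 - 12\right)\right) \frac{1}{237794} = \frac{183615}{172102} + \left(1892 - 271 \cdot 1 \left(-6\right)\right) \frac{1}{237794} = \frac{183615}{172102} + \left(1892 - -1626\right) \frac{1}{237794} = \frac{183615}{172102} + \left(1892 + 1626\right) \frac{1}{237794} = \frac{183615}{172102} + 3518 \cdot \frac{1}{237794} = \frac{183615}{172102} + \frac{1759}{118897} = \frac{22134000073}{20462411494}$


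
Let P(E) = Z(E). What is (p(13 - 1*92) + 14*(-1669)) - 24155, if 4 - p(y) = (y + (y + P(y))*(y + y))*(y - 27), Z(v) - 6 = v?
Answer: 2489805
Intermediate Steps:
Z(v) = 6 + v
P(E) = 6 + E
p(y) = 4 - (-27 + y)*(y + 2*y*(6 + 2*y)) (p(y) = 4 - (y + (y + (6 + y))*(y + y))*(y - 27) = 4 - (y + (6 + 2*y)*(2*y))*(-27 + y) = 4 - (y + 2*y*(6 + 2*y))*(-27 + y) = 4 - (-27 + y)*(y + 2*y*(6 + 2*y)))
(p(13 - 1*92) + 14*(-1669)) - 24155 = ((4 - 4*(13 - 1*92)³ + 95*(13 - 1*92)² + 351*(13 - 1*92)) + 14*(-1669)) - 24155 = ((4 - 4*(13 - 92)³ + 95*(13 - 92)² + 351*(13 - 92)) - 23366) - 24155 = ((4 - 4*(-79)³ + 95*(-79)² + 351*(-79)) - 23366) - 24155 = ((4 - 4*(-493039) + 95*6241 - 27729) - 23366) - 24155 = ((4 + 1972156 + 592895 - 27729) - 23366) - 24155 = (2537326 - 23366) - 24155 = 2513960 - 24155 = 2489805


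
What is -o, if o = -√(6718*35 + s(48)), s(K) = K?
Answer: √235178 ≈ 484.95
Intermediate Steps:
o = -√235178 (o = -√(6718*35 + 48) = -√(235130 + 48) = -√235178 ≈ -484.95)
-o = -(-1)*√235178 = √235178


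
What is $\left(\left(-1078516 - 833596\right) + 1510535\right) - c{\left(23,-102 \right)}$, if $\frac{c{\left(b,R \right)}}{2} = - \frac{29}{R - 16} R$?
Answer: $- \frac{23690085}{59} \approx -4.0153 \cdot 10^{5}$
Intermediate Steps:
$c{\left(b,R \right)} = - \frac{58 R}{-16 + R}$ ($c{\left(b,R \right)} = 2 - \frac{29}{R - 16} R = 2 - \frac{29}{-16 + R} R = 2 \left(- \frac{29 R}{-16 + R}\right) = - \frac{58 R}{-16 + R}$)
$\left(\left(-1078516 - 833596\right) + 1510535\right) - c{\left(23,-102 \right)} = \left(\left(-1078516 - 833596\right) + 1510535\right) - \left(-58\right) \left(-102\right) \frac{1}{-16 - 102} = \left(-1912112 + 1510535\right) - \left(-58\right) \left(-102\right) \frac{1}{-118} = -401577 - \left(-58\right) \left(-102\right) \left(- \frac{1}{118}\right) = -401577 - - \frac{2958}{59} = -401577 + \frac{2958}{59} = - \frac{23690085}{59}$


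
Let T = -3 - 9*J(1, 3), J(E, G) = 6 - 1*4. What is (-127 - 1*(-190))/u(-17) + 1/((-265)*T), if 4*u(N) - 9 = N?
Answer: -350593/11130 ≈ -31.500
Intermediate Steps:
u(N) = 9/4 + N/4
J(E, G) = 2 (J(E, G) = 6 - 4 = 2)
T = -21 (T = -3 - 9*2 = -3 - 18 = -21)
(-127 - 1*(-190))/u(-17) + 1/((-265)*T) = (-127 - 1*(-190))/(9/4 + (¼)*(-17)) + 1/(-265*(-21)) = (-127 + 190)/(9/4 - 17/4) - 1/265*(-1/21) = 63/(-2) + 1/5565 = 63*(-½) + 1/5565 = -63/2 + 1/5565 = -350593/11130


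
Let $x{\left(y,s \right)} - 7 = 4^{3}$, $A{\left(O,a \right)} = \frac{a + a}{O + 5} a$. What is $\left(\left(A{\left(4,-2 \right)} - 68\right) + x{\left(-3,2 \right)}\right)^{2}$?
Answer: $\frac{1225}{81} \approx 15.123$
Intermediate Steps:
$A{\left(O,a \right)} = \frac{2 a^{2}}{5 + O}$ ($A{\left(O,a \right)} = \frac{2 a}{5 + O} a = \frac{2 a^{2}}{5 + O}$)
$x{\left(y,s \right)} = 71$ ($x{\left(y,s \right)} = 7 + 4^{3} = 7 + 64 = 71$)
$\left(\left(A{\left(4,-2 \right)} - 68\right) + x{\left(-3,2 \right)}\right)^{2} = \left(\left(\frac{2 \left(-2\right)^{2}}{5 + 4} - 68\right) + 71\right)^{2} = \left(\left(2 \cdot 4 \cdot \frac{1}{9} - 68\right) + 71\right)^{2} = \left(\left(\frac{8}{9} - 68\right) + 71\right)^{2} = \left(- \frac{604}{9} + 71\right)^{2} = \left(\frac{35}{9}\right)^{2} = \frac{1225}{81}$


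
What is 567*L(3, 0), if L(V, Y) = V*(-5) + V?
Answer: -6804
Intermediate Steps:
L(V, Y) = -4*V (L(V, Y) = -5*V + V = -4*V)
567*L(3, 0) = 567*(-4*3) = 567*(-12) = -6804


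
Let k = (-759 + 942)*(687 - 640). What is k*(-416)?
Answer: -3578016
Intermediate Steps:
k = 8601 (k = 183*47 = 8601)
k*(-416) = 8601*(-416) = -3578016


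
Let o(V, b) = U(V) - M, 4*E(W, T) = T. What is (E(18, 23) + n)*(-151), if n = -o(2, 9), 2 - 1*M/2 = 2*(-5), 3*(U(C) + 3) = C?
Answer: -58135/12 ≈ -4844.6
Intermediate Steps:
U(C) = -3 + C/3
E(W, T) = T/4
M = 24 (M = 4 - 4*(-5) = 4 - 2*(-10) = 4 + 20 = 24)
o(V, b) = -27 + V/3 (o(V, b) = (-3 + V/3) - 1*24 = (-3 + V/3) - 24 = -27 + V/3)
n = 79/3 (n = -(-27 + (1/3)*2) = -(-27 + 2/3) = -1*(-79/3) = 79/3 ≈ 26.333)
(E(18, 23) + n)*(-151) = ((1/4)*23 + 79/3)*(-151) = (23/4 + 79/3)*(-151) = (385/12)*(-151) = -58135/12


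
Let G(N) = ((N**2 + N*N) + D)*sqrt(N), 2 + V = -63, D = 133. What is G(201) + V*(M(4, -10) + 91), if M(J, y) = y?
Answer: -5265 + 80935*sqrt(201) ≈ 1.1422e+6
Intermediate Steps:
V = -65 (V = -2 - 63 = -65)
G(N) = sqrt(N)*(133 + 2*N**2) (G(N) = ((N**2 + N*N) + 133)*sqrt(N) = ((N**2 + N**2) + 133)*sqrt(N) = (2*N**2 + 133)*sqrt(N) = (133 + 2*N**2)*sqrt(N) = sqrt(N)*(133 + 2*N**2))
G(201) + V*(M(4, -10) + 91) = sqrt(201)*(133 + 2*201**2) - 65*(-10 + 91) = sqrt(201)*(133 + 2*40401) - 65*81 = sqrt(201)*(133 + 80802) - 5265 = sqrt(201)*80935 - 5265 = 80935*sqrt(201) - 5265 = -5265 + 80935*sqrt(201)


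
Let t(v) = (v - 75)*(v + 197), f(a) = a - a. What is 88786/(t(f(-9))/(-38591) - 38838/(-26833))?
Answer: 213315534418/4397343 ≈ 48510.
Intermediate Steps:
f(a) = 0
t(v) = (-75 + v)*(197 + v)
88786/(t(f(-9))/(-38591) - 38838/(-26833)) = 88786/((-14775 + 0² + 122*0)/(-38591) - 38838/(-26833)) = 88786/((-14775 + 0 + 0)*(-1/38591) - 38838*(-1/26833)) = 88786/(-14775*(-1/38591) + 38838/26833) = 88786/(14775/38591 + 38838/26833) = 88786/(1895254833/1035512303) = 88786*(1035512303/1895254833) = 213315534418/4397343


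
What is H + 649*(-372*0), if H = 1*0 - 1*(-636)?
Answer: 636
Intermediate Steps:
H = 636 (H = 0 + 636 = 636)
H + 649*(-372*0) = 636 + 649*(-372*0) = 636 + 649*0 = 636 + 0 = 636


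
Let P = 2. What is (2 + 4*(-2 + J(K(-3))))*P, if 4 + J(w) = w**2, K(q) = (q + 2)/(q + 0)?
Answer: -388/9 ≈ -43.111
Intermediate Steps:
K(q) = (2 + q)/q
J(w) = -4 + w**2
(2 + 4*(-2 + J(K(-3))))*P = (2 + 4*(-2 + (-4 + ((2 - 3)/(-3))**2)))*2 = (2 + 4*(-2 + (-4 + (-1/3*(-1))**2)))*2 = (2 + 4*(-2 + (-4 + (1/3)**2)))*2 = (2 + 4*(-2 + (-4 + 1/9)))*2 = (2 + 4*(-2 - 35/9))*2 = (2 + 4*(-53/9))*2 = (2 - 212/9)*2 = -194/9*2 = -388/9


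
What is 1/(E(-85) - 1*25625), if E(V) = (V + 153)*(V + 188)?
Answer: -1/18621 ≈ -5.3703e-5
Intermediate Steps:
E(V) = (153 + V)*(188 + V)
1/(E(-85) - 1*25625) = 1/((28764 + (-85)² + 341*(-85)) - 1*25625) = 1/((28764 + 7225 - 28985) - 25625) = 1/(7004 - 25625) = 1/(-18621) = -1/18621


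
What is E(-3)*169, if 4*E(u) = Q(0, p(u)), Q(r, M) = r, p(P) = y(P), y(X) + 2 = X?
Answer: 0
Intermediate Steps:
y(X) = -2 + X
p(P) = -2 + P
E(u) = 0 (E(u) = (¼)*0 = 0)
E(-3)*169 = 0*169 = 0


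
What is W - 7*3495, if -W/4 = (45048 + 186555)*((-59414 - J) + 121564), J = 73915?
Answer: 10899212715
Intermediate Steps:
W = 10899237180 (W = -4*(45048 + 186555)*((-59414 - 1*73915) + 121564) = -926412*((-59414 - 73915) + 121564) = -926412*(-133329 + 121564) = -926412*(-11765) = -4*(-2724809295) = 10899237180)
W - 7*3495 = 10899237180 - 7*3495 = 10899237180 - 24465 = 10899212715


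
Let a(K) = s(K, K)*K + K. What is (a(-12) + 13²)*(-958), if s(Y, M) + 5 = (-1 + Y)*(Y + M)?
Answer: 3378866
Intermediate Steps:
s(Y, M) = -5 + (-1 + Y)*(M + Y) (s(Y, M) = -5 + (-1 + Y)*(Y + M) = -5 + (-1 + Y)*(M + Y))
a(K) = K + K*(-5 - 2*K + 2*K²) (a(K) = (-5 + K² - K - K + K*K)*K + K = (-5 + K² - K - K + K²)*K + K = (-5 - 2*K + 2*K²)*K + K = K*(-5 - 2*K + 2*K²) + K = K + K*(-5 - 2*K + 2*K²))
(a(-12) + 13²)*(-958) = (2*(-12)*(-2 + (-12)² - 1*(-12)) + 13²)*(-958) = (2*(-12)*(-2 + 144 + 12) + 169)*(-958) = (2*(-12)*154 + 169)*(-958) = (-3696 + 169)*(-958) = -3527*(-958) = 3378866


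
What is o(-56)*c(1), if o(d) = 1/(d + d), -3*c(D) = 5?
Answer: 5/336 ≈ 0.014881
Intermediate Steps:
c(D) = -5/3 (c(D) = -1/3*5 = -5/3)
o(d) = 1/(2*d)
o(-56)*c(1) = ((1/2)/(-56))*(-5/3) = ((1/2)*(-1/56))*(-5/3) = -1/112*(-5/3) = 5/336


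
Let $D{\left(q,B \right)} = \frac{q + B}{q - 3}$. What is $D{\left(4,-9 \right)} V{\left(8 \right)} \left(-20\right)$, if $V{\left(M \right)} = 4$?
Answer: $400$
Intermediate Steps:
$D{\left(q,B \right)} = \frac{B + q}{-3 + q}$
$D{\left(4,-9 \right)} V{\left(8 \right)} \left(-20\right) = \frac{-9 + 4}{-3 + 4} \cdot 4 \left(-20\right) = 1^{-1} \left(-5\right) 4 \left(-20\right) = 1 \left(-5\right) 4 \left(-20\right) = \left(-5\right) 4 \left(-20\right) = \left(-20\right) \left(-20\right) = 400$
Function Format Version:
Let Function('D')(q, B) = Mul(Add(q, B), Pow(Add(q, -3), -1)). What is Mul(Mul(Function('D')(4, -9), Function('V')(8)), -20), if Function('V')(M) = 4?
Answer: 400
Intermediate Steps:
Function('D')(q, B) = Mul(Pow(Add(-3, q), -1), Add(B, q)) (Function('D')(q, B) = Mul(Add(B, q), Pow(Add(-3, q), -1)) = Mul(Pow(Add(-3, q), -1), Add(B, q)))
Mul(Mul(Function('D')(4, -9), Function('V')(8)), -20) = Mul(Mul(Mul(Pow(Add(-3, 4), -1), Add(-9, 4)), 4), -20) = Mul(Mul(Mul(Pow(1, -1), -5), 4), -20) = Mul(Mul(Mul(1, -5), 4), -20) = Mul(Mul(-5, 4), -20) = Mul(-20, -20) = 400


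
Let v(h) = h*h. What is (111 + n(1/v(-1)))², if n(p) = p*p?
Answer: 12544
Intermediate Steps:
v(h) = h²
n(p) = p²
(111 + n(1/v(-1)))² = (111 + (1/((-1)²))²)² = (111 + (1/1)²)² = (111 + 1²)² = (111 + 1)² = 112² = 12544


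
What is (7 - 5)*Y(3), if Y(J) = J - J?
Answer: 0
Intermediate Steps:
Y(J) = 0
(7 - 5)*Y(3) = (7 - 5)*0 = 2*0 = 0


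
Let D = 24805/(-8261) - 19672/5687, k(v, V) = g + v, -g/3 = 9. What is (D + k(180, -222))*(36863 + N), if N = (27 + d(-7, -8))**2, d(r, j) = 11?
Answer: 23974646791728/4270937 ≈ 5.6134e+6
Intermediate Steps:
g = -27 (g = -3*9 = -27)
k(v, V) = -27 + v
N = 1444 (N = (27 + 11)**2 = 38**2 = 1444)
D = -27597857/4270937 (D = 24805*(-1/8261) - 19672*1/5687 = -2255/751 - 19672/5687 = -27597857/4270937 ≈ -6.4618)
(D + k(180, -222))*(36863 + N) = (-27597857/4270937 + (-27 + 180))*(36863 + 1444) = (-27597857/4270937 + 153)*38307 = (625855504/4270937)*38307 = 23974646791728/4270937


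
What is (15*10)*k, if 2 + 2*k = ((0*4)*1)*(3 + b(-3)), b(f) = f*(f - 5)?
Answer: -150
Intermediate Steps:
b(f) = f*(-5 + f)
k = -1 (k = -1 + (((0*4)*1)*(3 - 3*(-5 - 3)))/2 = -1 + ((0*1)*(3 - 3*(-8)))/2 = -1 + (0*(3 + 24))/2 = -1 + (0*27)/2 = -1 + (½)*0 = -1 + 0 = -1)
(15*10)*k = (15*10)*(-1) = 150*(-1) = -150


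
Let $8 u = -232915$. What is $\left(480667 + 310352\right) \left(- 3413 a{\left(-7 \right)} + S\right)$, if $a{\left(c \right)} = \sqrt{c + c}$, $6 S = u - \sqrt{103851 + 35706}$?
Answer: $- \frac{61413396795}{16} - \frac{263673 \sqrt{139557}}{2} - 2699747847 i \sqrt{14} \approx -3.8876 \cdot 10^{9} - 1.0102 \cdot 10^{10} i$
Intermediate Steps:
$u = - \frac{232915}{8}$ ($u = \frac{1}{8} \left(-232915\right) = - \frac{232915}{8} \approx -29114.0$)
$S = - \frac{232915}{48} - \frac{\sqrt{139557}}{6}$ ($S = \frac{- \frac{232915}{8} - \sqrt{103851 + 35706}}{6} = \frac{- \frac{232915}{8} - \sqrt{139557}}{6} = - \frac{232915}{48} - \frac{\sqrt{139557}}{6} \approx -4914.7$)
$a{\left(c \right)} = \sqrt{2} \sqrt{c}$ ($a{\left(c \right)} = \sqrt{2 c} = \sqrt{2} \sqrt{c}$)
$\left(480667 + 310352\right) \left(- 3413 a{\left(-7 \right)} + S\right) = \left(480667 + 310352\right) \left(- 3413 \sqrt{2} \sqrt{-7} - \left(\frac{232915}{48} + \frac{\sqrt{139557}}{6}\right)\right) = 791019 \left(- 3413 \sqrt{2} i \sqrt{7} - \left(\frac{232915}{48} + \frac{\sqrt{139557}}{6}\right)\right) = 791019 \left(- 3413 i \sqrt{14} - \left(\frac{232915}{48} + \frac{\sqrt{139557}}{6}\right)\right) = 791019 \left(- \frac{232915}{48} - \frac{\sqrt{139557}}{6} - 3413 i \sqrt{14}\right) = - \frac{61413396795}{16} - \frac{263673 \sqrt{139557}}{2} - 2699747847 i \sqrt{14}$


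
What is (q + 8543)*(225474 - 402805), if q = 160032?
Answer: -29893573325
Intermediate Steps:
(q + 8543)*(225474 - 402805) = (160032 + 8543)*(225474 - 402805) = 168575*(-177331) = -29893573325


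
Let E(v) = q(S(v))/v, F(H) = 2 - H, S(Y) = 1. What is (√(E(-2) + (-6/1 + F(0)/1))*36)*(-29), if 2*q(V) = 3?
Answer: -522*I*√19 ≈ -2275.3*I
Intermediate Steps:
q(V) = 3/2 (q(V) = (½)*3 = 3/2)
E(v) = 3/(2*v)
(√(E(-2) + (-6/1 + F(0)/1))*36)*(-29) = (√((3/2)/(-2) + (-6/1 + (2 - 1*0)/1))*36)*(-29) = (√((3/2)*(-½) + (-6*1 + (2 + 0)*1))*36)*(-29) = (√(-¾ + (-6 + 2*1))*36)*(-29) = (√(-¾ + (-6 + 2))*36)*(-29) = (√(-¾ - 4)*36)*(-29) = (√(-19/4)*36)*(-29) = ((I*√19/2)*36)*(-29) = (18*I*√19)*(-29) = -522*I*√19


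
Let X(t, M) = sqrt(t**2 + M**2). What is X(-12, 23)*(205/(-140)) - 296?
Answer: -296 - 41*sqrt(673)/28 ≈ -333.99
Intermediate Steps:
X(t, M) = sqrt(M**2 + t**2)
X(-12, 23)*(205/(-140)) - 296 = sqrt(23**2 + (-12)**2)*(205/(-140)) - 296 = sqrt(529 + 144)*(205*(-1/140)) - 296 = sqrt(673)*(-41/28) - 296 = -41*sqrt(673)/28 - 296 = -296 - 41*sqrt(673)/28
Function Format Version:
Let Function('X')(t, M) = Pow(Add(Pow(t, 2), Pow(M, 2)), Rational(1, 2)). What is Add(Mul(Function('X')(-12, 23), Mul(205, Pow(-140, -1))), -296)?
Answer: Add(-296, Mul(Rational(-41, 28), Pow(673, Rational(1, 2)))) ≈ -333.99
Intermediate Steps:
Function('X')(t, M) = Pow(Add(Pow(M, 2), Pow(t, 2)), Rational(1, 2))
Add(Mul(Function('X')(-12, 23), Mul(205, Pow(-140, -1))), -296) = Add(Mul(Pow(Add(Pow(23, 2), Pow(-12, 2)), Rational(1, 2)), Mul(205, Pow(-140, -1))), -296) = Add(Mul(Pow(Add(529, 144), Rational(1, 2)), Mul(205, Rational(-1, 140))), -296) = Add(Mul(Pow(673, Rational(1, 2)), Rational(-41, 28)), -296) = Add(Mul(Rational(-41, 28), Pow(673, Rational(1, 2))), -296) = Add(-296, Mul(Rational(-41, 28), Pow(673, Rational(1, 2))))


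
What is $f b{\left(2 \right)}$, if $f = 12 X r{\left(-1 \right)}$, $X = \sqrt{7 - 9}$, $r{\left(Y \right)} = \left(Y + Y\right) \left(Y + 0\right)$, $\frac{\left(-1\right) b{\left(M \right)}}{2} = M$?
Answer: $- 96 i \sqrt{2} \approx - 135.76 i$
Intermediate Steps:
$b{\left(M \right)} = - 2 M$
$r{\left(Y \right)} = 2 Y^{2}$ ($r{\left(Y \right)} = 2 Y Y = 2 Y^{2}$)
$X = i \sqrt{2}$ ($X = \sqrt{7 - 9} = \sqrt{-2} = i \sqrt{2} \approx 1.4142 i$)
$f = 24 i \sqrt{2}$ ($f = 12 i \sqrt{2} \cdot 2 \left(-1\right)^{2} = 12 i \sqrt{2} \cdot 2 \cdot 1 = 12 i \sqrt{2} \cdot 2 = 24 i \sqrt{2} \approx 33.941 i$)
$f b{\left(2 \right)} = 24 i \sqrt{2} \left(\left(-2\right) 2\right) = 24 i \sqrt{2} \left(-4\right) = - 96 i \sqrt{2}$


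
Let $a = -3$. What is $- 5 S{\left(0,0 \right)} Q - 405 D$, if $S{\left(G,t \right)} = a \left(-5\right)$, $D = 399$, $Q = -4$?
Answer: $-161295$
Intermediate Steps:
$S{\left(G,t \right)} = 15$ ($S{\left(G,t \right)} = \left(-3\right) \left(-5\right) = 15$)
$- 5 S{\left(0,0 \right)} Q - 405 D = \left(-5\right) 15 \left(-4\right) - 161595 = \left(-75\right) \left(-4\right) - 161595 = 300 - 161595 = -161295$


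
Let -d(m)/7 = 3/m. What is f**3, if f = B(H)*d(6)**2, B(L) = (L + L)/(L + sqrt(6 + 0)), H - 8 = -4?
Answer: 941192/(4 + sqrt(6))**3 ≈ 3508.3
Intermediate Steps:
d(m) = -21/m
H = 4 (H = 8 - 4 = 4)
B(L) = 2*L/(L + sqrt(6)) (B(L) = (2*L)/(L + sqrt(6)) = 2*L/(L + sqrt(6)))
f = 98/(4 + sqrt(6)) (f = (2*4/(4 + sqrt(6)))*(-21/6)**2 = (8/(4 + sqrt(6)))*(-21*1/6)**2 = (8/(4 + sqrt(6)))*(-7/2)**2 = (8/(4 + sqrt(6)))*(49/4) = 98/(4 + sqrt(6)) ≈ 15.195)
f**3 = (196/5 - 49*sqrt(6)/5)**3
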